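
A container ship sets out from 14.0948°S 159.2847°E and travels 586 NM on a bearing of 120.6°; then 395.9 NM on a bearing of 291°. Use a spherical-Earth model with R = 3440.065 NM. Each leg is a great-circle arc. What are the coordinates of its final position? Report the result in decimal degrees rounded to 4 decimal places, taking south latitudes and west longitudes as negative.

latitude -16.4167°, longitude 161.7394°

Apply the spherical direct solution leg by leg, carrying full precision between legs.
Leg 1: from (-14.0948°, 159.2847°), δ = 586/3440.065 = 0.170346 rad, θ = 120.6° → φ = -18.8867°, λ = 168.1562°.
Leg 2: from (-18.8867°, 168.1562°), δ = 395.9/3440.065 = 0.115085 rad, θ = 291° → φ = -16.4167°, λ = 161.7394°.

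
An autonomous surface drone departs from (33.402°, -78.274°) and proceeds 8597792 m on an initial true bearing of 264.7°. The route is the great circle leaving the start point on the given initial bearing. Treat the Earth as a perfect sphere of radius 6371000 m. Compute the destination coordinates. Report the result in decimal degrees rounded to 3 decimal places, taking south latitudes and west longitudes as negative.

Angular distance δ = d/R = 8597792 / 6371000 = 1.349520 rad.
With φ₁ = 33.402° = 0.582975 rad and θ = 264.7° = 4.619887 rad:
Destination latitude: φ₂ = arcsin( sin φ₁ cos δ + cos φ₁ sin δ cos θ ) = arcsin(0.045590) = 2.613°.
For the longitude increment, Δλ = atan2( sin θ sin δ cos φ₁, cos δ − sin φ₁ sin φ₂ ) = atan2(-0.810992, 0.194377) = -76.522°.
λ₂ = -78.274° + -76.522° = -154.796°.

latitude 2.613°, longitude -154.796°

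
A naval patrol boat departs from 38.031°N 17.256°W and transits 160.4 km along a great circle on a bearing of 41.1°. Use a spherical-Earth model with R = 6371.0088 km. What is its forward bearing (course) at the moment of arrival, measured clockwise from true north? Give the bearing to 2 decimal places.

final bearing 41.86°

Angular distance δ = d/R = 160.4 / 6371.0088 = 0.025177 rad.
Start latitude φ₁ = 0.663766 rad; initial bearing θ = 0.717330 rad.
Destination latitude: φ₂ = arcsin( sin φ₁ cos δ + cos φ₁ sin δ cos θ ) = arcsin(0.630835) = 39.112°.
For the longitude increment, Δλ = atan2( sin θ sin δ cos φ₁, cos δ − sin φ₁ sin φ₂ ) = atan2(0.013035, 0.611033) = 1.222°.
λ₂ = λ₁ + Δλ = -16.034°.
The forward bearing on arrival equals the back-azimuth from the destination plus 180°.
Back-azimuth from P₂ (39.11°, -16.03°) to P₁ (38.03°, -17.26°), with Δλ' = λ₁ − λ₂ = -1.22°: atan2( sin Δλ' cos φ₁ , cos φ₂ sin φ₁ − sin φ₂ cos φ₁ cos Δλ' ) = 221.86°.
Final bearing = (221.86° + 180°) mod 360° = 41.86°.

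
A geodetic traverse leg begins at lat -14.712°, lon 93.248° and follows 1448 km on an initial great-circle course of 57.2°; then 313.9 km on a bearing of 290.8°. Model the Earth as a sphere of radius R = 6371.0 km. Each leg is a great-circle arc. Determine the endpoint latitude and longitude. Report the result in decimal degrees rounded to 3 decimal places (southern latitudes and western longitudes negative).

Apply the spherical direct solution leg by leg, carrying full precision between legs.
Leg 1: from (-14.712°, 93.248°), δ = 1448/6371 = 0.227280 rad, θ = 57.2° → φ = -7.433°, λ = 104.260°.
Leg 2: from (-7.433°, 104.260°), δ = 313.9/6371 = 0.049270 rad, θ = 290.8° → φ = -6.423°, λ = 101.604°.

latitude -6.423°, longitude 101.604°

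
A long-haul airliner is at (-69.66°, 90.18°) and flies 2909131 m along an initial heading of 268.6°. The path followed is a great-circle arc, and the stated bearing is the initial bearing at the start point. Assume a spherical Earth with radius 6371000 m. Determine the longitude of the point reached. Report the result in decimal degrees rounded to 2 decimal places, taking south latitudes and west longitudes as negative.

δ = 2909131/6371000 = 0.456621 rad (26.1624°).
With φ₁ = -69.66° = -1.215796 rad and θ = 268.6° = 4.687954 rad:
Applying the spherical law of cosines for sides, sin φ₂ = sin φ₁ cos δ + cos φ₁ sin δ cos θ = -0.845327, so φ₂ = -57.71°.
Δλ = atan2( sin θ sin δ cos φ₁ , cos δ − sin φ₁ sin φ₂ ) = atan2(-0.153213, 0.104930) = -0.970302 rad = -55.59°.
λ₂ = 90.18° + -55.59° = 34.59°.

longitude 34.59°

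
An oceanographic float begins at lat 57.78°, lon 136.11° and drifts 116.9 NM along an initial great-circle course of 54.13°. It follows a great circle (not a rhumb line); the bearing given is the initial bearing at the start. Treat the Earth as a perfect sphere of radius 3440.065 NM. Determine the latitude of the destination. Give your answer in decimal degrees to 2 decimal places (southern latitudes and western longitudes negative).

The arc subtends δ = 116.9/3440.065 = 0.033982 rad at the centre.
With φ₁ = 57.78° = 1.008451 rad and θ = 54.13° = 0.944747 rad:
sin φ₂ = sin φ₁ cos δ + cos φ₁ sin δ cos θ = (0.846007)(0.999423) + (0.533172)(0.033975)(0.585948) = 0.856133
φ₂ = asin(0.856133) = 1.027739 rad = 58.89°.
Δλ = atan2( sin θ sin δ cos φ₁ , cos δ − sin φ₁ sin φ₂ ) = atan2(0.014679, 0.275128) = 0.053304 rad = 3.05°.
λ₂ = 136.11° + 3.05° = 139.16°.

latitude 58.89°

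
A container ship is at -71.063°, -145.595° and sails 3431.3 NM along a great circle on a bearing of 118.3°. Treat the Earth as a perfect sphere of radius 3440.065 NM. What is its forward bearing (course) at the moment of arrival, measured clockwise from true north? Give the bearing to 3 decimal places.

The arc subtends δ = 3431.3/3440.065 = 0.997452 rad at the centre.
With φ₁ = -71.063° = -1.240283 rad and θ = 118.3° = 2.064725 rad:
Destination latitude: φ₂ = arcsin( sin φ₁ cos δ + cos φ₁ sin δ cos θ ) = arcsin(-0.642338) = -39.966°.
Δλ = atan2( sin θ sin δ cos φ₁ , cos δ − sin φ₁ sin φ₂ ) = atan2(0.240048, -0.065127) = 1.835728 rad = 105.179°.
Hence λ₂ = -145.595° + 105.179° = -40.416°.
The forward bearing on arrival equals the back-azimuth from the destination plus 180°.
Back-azimuth from P₂ (-39.966°, -40.416°) to P₁ (-71.063°, -145.595°), with Δλ' = λ₁ − λ₂ = -105.179°: atan2( sin Δλ' cos φ₁ , cos φ₂ sin φ₁ − sin φ₂ cos φ₁ cos Δλ' ) = 201.890°.
Final bearing = (201.890° + 180°) mod 360° = 21.890°.

final bearing 21.890°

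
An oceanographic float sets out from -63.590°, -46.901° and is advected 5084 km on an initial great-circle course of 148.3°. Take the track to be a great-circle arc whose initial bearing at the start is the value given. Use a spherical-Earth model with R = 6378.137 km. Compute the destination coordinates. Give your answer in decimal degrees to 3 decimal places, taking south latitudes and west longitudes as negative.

The arc subtends δ = 5084/6378.137 = 0.797098 rad at the centre.
Start latitude φ₁ = -1.109855 rad; initial bearing θ = 2.588323 rad.
sin φ₂ = sin φ₁ cos δ + cos φ₁ sin δ cos θ = (-0.895634)(0.698786) + (0.444792)(0.715331)(-0.850811) = -0.896562
φ₂ = asin(-0.896562) = -1.111944 rad = -63.710°.
Then Δλ = atan2(0.167191, -0.104206) = 2.128152 rad, from sin θ sin δ cos φ₁ over cos δ − sin φ₁ sin φ₂.
λ₂ = λ₁ + Δλ = 75.033°.

latitude -63.710°, longitude 75.033°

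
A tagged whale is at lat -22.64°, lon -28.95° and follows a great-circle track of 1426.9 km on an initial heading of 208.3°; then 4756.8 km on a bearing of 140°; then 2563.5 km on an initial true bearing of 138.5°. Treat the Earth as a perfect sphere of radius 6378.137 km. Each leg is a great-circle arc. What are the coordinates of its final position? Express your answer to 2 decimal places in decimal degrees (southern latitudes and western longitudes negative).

Apply the spherical direct solution leg by leg, carrying full precision between legs.
Leg 1: from (-22.64°, -28.95°), δ = 1426.9/6378.137 = 0.223717 rad, θ = 208.3° → φ = -33.75°, λ = -36.22°.
Leg 2: from (-33.75°, -36.22°), δ = 4756.8/6378.137 = 0.745798 rad, θ = 140° → φ = -57.17°, λ = 17.35°.
Leg 3: from (-57.17°, 17.35°), δ = 2563.5/6378.137 = 0.401920 rad, θ = 138.5° → φ = -68.78°, λ = 63.08°.

latitude -68.78°, longitude 63.08°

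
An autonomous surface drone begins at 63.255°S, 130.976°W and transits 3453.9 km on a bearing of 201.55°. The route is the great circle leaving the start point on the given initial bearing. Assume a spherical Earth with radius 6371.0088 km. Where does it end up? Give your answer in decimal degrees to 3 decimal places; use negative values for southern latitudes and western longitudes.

The arc subtends δ = 3453.9/6371.0088 = 0.542128 rad at the centre.
Converting: φ₁ = -1.104008 rad, θ = 3.517711 rad.
Applying the spherical law of cosines for sides, sin φ₂ = sin φ₁ cos δ + cos φ₁ sin δ cos θ = -0.980932, so φ₂ = -78.793°.
For the longitude increment, Δλ = atan2( sin θ sin δ cos φ₁, cos δ − sin φ₁ sin φ₂ ) = atan2(-0.085287, -0.019378) = -102.801°.
λ₂ = -130.976° + -102.801° = -233.777°, normalized to (−180°, 180°] → 126.223°.

latitude -78.793°, longitude 126.223°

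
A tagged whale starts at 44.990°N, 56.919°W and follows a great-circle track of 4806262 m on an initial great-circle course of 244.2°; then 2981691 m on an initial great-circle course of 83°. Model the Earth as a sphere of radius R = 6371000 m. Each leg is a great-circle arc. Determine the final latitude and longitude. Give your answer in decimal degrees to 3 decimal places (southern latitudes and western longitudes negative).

Apply the spherical direct solution leg by leg, carrying full precision between legs.
Leg 1: from (44.990°, -56.919°), δ = 4806262/6371000 = 0.754397 rad, θ = 244.2° → φ = 17.720°, λ = -97.257°.
Leg 2: from (17.720°, -97.257°), δ = 2981691/6371000 = 0.468010 rad, θ = 83° → φ = 18.905°, λ = -69.009°.

latitude 18.905°, longitude -69.009°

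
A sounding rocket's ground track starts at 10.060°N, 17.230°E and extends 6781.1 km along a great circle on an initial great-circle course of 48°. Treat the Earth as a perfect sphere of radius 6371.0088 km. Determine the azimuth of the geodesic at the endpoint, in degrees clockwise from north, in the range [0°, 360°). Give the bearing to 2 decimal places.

final bearing 77.16°

δ = 6781.1/6371.0088 = 1.064368 rad (60.9838°).
With φ₁ = 10.060° = 0.175580 rad and θ = 48° = 0.837758 rad:
Destination latitude: φ₂ = arcsin( sin φ₁ cos δ + cos φ₁ sin δ cos θ ) = arcsin(0.660876) = 41.367°.
For the longitude increment, Δλ = atan2( sin θ sin δ cos φ₁, cos δ − sin φ₁ sin φ₂ ) = atan2(0.639876, 0.369615) = 59.988°.
λ₂ = λ₁ + Δλ = 77.218°.
The forward bearing on arrival equals the back-azimuth from the destination plus 180°.
Back-azimuth from P₂ (41.37°, 77.22°) to P₁ (10.06°, 17.23°), with Δλ' = λ₁ − λ₂ = -59.99°: atan2( sin Δλ' cos φ₁ , cos φ₂ sin φ₁ − sin φ₂ cos φ₁ cos Δλ' ) = 257.16°.
Final bearing = (257.16° + 180°) mod 360° = 77.16°.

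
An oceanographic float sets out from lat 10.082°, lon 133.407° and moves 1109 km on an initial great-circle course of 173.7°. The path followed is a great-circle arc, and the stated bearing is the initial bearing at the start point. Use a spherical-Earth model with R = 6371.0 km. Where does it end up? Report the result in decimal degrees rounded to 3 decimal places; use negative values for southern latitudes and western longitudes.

latitude 0.168°, longitude 134.496°

Angular distance δ = d/R = 1109 / 6371 = 0.174070 rad.
With φ₁ = 10.082° = 0.175964 rad and θ = 173.7° = 3.031637 rad:
sin φ₂ = sin φ₁ cos δ + cos φ₁ sin δ cos θ = (0.175057)(0.984888) + (0.984558)(0.173192)(-0.993961) = 0.002924
φ₂ = asin(0.002924) = 0.002924 rad = 0.168°.
Then Δλ = atan2(0.018712, 0.984376) = 0.019006 rad, from sin θ sin δ cos φ₁ over cos δ − sin φ₁ sin φ₂.
λ₂ = λ₁ + Δλ = 134.496°.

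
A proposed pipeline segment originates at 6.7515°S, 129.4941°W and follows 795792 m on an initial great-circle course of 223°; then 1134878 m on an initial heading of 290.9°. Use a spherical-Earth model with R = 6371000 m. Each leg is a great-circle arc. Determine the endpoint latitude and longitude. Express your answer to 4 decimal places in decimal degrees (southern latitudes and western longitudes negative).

Apply the spherical direct solution leg by leg, carrying full precision between legs.
Leg 1: from (-6.7515°, -129.4941°), δ = 795792/6371000 = 0.124908 rad, θ = 223° → φ = -11.9542°, λ = -134.4765°.
Leg 2: from (-11.9542°, -134.4765°), δ = 1134878/6371000 = 0.178132 rad, θ = 290.9° → φ = -8.1643°, λ = -144.1032°.

latitude -8.1643°, longitude -144.1032°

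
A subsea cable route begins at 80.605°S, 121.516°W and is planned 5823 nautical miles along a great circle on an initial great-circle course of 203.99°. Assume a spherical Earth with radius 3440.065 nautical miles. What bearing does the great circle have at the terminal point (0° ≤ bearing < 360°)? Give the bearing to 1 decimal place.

Central angle δ = d/R = 1.692701 rad.
Start latitude φ₁ = -1.406823 rad; initial bearing θ = 3.560297 rad.
Destination latitude: φ₂ = arcsin( sin φ₁ cos δ + cos φ₁ sin δ cos θ ) = arcsin(-0.028060) = -1.608°.
Δλ = atan2( sin θ sin δ cos φ₁ , cos δ − sin φ₁ sin φ₂ ) = atan2(-0.065877, -0.149287) = -2.726015 rad = -156.189°.
λ₂ = -121.516° + -156.189° = -277.705°, normalized to (−180°, 180°] → 82.295°.
The forward bearing on arrival equals the back-azimuth from the destination plus 180°.
Back-azimuth from P₂ (-1.6°, 82.3°) to P₁ (-80.6°, -121.5°), with Δλ' = λ₁ − λ₂ = -203.8°: atan2( sin Δλ' cos φ₁ , cos φ₂ sin φ₁ − sin φ₂ cos φ₁ cos Δλ' ) = 176.2°.
Final bearing = (176.2° + 180°) mod 360° = 356.2°.

final bearing 356.2°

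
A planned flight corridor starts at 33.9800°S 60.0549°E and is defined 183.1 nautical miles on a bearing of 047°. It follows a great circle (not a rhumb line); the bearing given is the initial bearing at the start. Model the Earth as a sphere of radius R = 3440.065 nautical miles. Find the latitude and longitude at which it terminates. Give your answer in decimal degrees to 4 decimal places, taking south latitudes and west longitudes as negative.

latitude -31.8721°, longitude 62.6809°

The arc subtends δ = 183.1/3440.065 = 0.053226 rad at the centre.
With φ₁ = -33.9800° = -0.593063 rad and θ = 47° = 0.820305 rad:
Destination latitude: φ₂ = arcsin( sin φ₁ cos δ + cos φ₁ sin δ cos θ ) = arcsin(-0.528025) = -31.8721°.
For the longitude increment, Δλ = atan2( sin θ sin δ cos φ₁, cos δ − sin φ₁ sin φ₂ ) = atan2(0.032264, 0.703469) = 2.6260°.
λ₂ = λ₁ + Δλ = 62.6809°.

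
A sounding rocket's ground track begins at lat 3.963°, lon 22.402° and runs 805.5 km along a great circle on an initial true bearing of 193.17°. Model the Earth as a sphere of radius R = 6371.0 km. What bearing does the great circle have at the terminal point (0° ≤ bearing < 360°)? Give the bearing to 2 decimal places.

Central angle δ = d/R = 0.126432 rad.
With φ₁ = 3.963° = 0.069167 rad and θ = 193.17° = 3.371453 rad:
sin φ₂ = sin φ₁ cos δ + cos φ₁ sin δ cos θ = (0.069112)(0.992018) + (0.997609)(0.126096)(-0.973698) = -0.053925
φ₂ = asin(-0.053925) = -0.053951 rad = -3.091°.
Δλ = atan2( sin θ sin δ cos φ₁ , cos δ − sin φ₁ sin φ₂ ) = atan2(-0.028661, 0.995745) = -0.028776 rad = -1.649°.
Hence λ₂ = 22.402° + -1.649° = 20.753°.
The forward bearing on arrival equals the back-azimuth from the destination plus 180°.
Back-azimuth from P₂ (-3.09°, 20.75°) to P₁ (3.96°, 22.40°), with Δλ' = λ₁ − λ₂ = 1.65°: atan2( sin Δλ' cos φ₁ , cos φ₂ sin φ₁ − sin φ₂ cos φ₁ cos Δλ' ) = 13.16°.
Final bearing = (13.16° + 180°) mod 360° = 193.16°.

final bearing 193.16°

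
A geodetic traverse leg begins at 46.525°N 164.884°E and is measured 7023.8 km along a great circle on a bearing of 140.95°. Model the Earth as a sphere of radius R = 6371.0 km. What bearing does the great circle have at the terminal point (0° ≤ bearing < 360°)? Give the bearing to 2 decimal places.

final bearing 154.00°

δ = 7023.8/6371 = 1.102464 rad (63.1666°).
With φ₁ = 46.525° = 0.812014 rad and θ = 140.95° = 2.460042 rad:
sin φ₂ = sin φ₁ cos δ + cos φ₁ sin δ cos θ = (0.725675)(0.451399) + (0.688038)(0.892322)(-0.776596) = -0.149224
φ₂ = asin(-0.149224) = -0.149784 rad = -8.582°.
For the longitude increment, Δλ = atan2( sin θ sin δ cos φ₁, cos δ − sin φ₁ sin φ₂ ) = atan2(0.386789, 0.559687) = 34.648°.
λ₂ = 164.884° + 34.648° = 199.532°, normalized to (−180°, 180°] → -160.468°.
The forward bearing on arrival equals the back-azimuth from the destination plus 180°.
Back-azimuth from P₂ (-8.58°, -160.47°) to P₁ (46.52°, 164.88°), with Δλ' = λ₁ − λ₂ = 325.35°: atan2( sin Δλ' cos φ₁ , cos φ₂ sin φ₁ − sin φ₂ cos φ₁ cos Δλ' ) = 334.00°.
Final bearing = (334.00° + 180°) mod 360° = 154.00°.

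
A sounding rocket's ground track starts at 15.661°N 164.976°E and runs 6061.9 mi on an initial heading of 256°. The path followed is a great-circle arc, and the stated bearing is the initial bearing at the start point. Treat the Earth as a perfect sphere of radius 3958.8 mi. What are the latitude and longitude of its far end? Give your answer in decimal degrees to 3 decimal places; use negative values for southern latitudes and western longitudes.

latitude -12.832°, longitude 81.059°

Angular distance δ = d/R = 6061.9 / 3958.8 = 1.531247 rad.
With φ₁ = 15.661° = 0.273336 rad and θ = 256° = 4.468043 rad:
sin φ₂ = sin φ₁ cos δ + cos φ₁ sin δ cos θ = (0.269945)(0.039539) + (0.962876)(0.999218)(-0.241922) = -0.222085
φ₂ = asin(-0.222085) = -0.223953 rad = -12.832°.
Then Δλ = atan2(-0.933544, 0.099490) = -1.464625 rad, from sin θ sin δ cos φ₁ over cos δ − sin φ₁ sin φ₂.
λ₂ = 164.976° + -83.917° = 81.059°.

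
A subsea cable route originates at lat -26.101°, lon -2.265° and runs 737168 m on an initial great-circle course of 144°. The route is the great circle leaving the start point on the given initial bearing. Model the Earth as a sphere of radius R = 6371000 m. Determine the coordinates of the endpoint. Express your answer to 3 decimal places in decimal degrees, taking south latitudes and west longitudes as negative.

δ = 737168/6371000 = 0.115707 rad (6.6295°).
Converting: φ₁ = -0.455548 rad, θ = 2.513274 rad.
sin φ₂ = sin φ₁ cos δ + cos φ₁ sin δ cos θ = (-0.439955)(0.993313) + (0.898020)(0.115449)(-0.809017) = -0.520888
φ₂ = asin(-0.520888) = -0.547891 rad = -31.392°.
Then Δλ = atan2(0.060939, 0.764146) = 0.079579 rad, from sin θ sin δ cos φ₁ over cos δ − sin φ₁ sin φ₂.
λ₂ = λ₁ + Δλ = 2.295°.

latitude -31.392°, longitude 2.295°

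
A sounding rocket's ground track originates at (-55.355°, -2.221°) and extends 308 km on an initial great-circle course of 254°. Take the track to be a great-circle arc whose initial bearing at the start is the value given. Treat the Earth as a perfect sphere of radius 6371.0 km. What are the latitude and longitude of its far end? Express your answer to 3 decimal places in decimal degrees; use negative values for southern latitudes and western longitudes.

latitude -56.027°, longitude -6.990°

Angular distance δ = d/R = 308 / 6371 = 0.048344 rad.
Converting: φ₁ = -0.966127 rad, θ = 4.433136 rad.
sin φ₂ = sin φ₁ cos δ + cos φ₁ sin δ cos θ = (-0.822690)(0.998832) + (0.568490)(0.048325)(-0.275637) = -0.829301
φ₂ = asin(-0.829301) = -0.977856 rad = -56.027°.
For the longitude increment, Δλ = atan2( sin θ sin δ cos φ₁, cos δ − sin φ₁ sin φ₂ ) = atan2(-0.026408, 0.316574) = -4.769°.
λ₂ = λ₁ + Δλ = -6.990°.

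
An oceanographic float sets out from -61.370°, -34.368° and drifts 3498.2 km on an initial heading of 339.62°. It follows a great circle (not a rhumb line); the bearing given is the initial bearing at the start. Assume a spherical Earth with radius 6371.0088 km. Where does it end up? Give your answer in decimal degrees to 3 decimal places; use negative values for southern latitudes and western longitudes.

δ = 3498.2/6371.0088 = 0.549081 rad (31.4600°).
With φ₁ = -61.370° = -1.071109 rad and θ = 339.62° = 5.927487 rad:
sin φ₂ = sin φ₁ cos δ + cos φ₁ sin δ cos θ = (-0.877732)(0.853005) + (0.479152)(0.521904)(0.937404) = -0.514292
φ₂ = asin(-0.514292) = -0.540182 rad = -30.950°.
For the longitude increment, Δλ = atan2( sin θ sin δ cos φ₁, cos δ − sin φ₁ sin φ₂ ) = atan2(-0.087086, 0.401594) = -12.235°.
Hence λ₂ = -34.368° + -12.235° = -46.603°.

latitude -30.950°, longitude -46.603°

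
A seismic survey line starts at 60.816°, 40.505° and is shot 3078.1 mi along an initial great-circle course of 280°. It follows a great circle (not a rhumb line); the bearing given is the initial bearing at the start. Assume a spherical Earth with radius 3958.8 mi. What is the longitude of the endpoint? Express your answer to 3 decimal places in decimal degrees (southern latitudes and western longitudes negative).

longitude -30.254°

δ = 3078.1/3958.8 = 0.777534 rad (44.5494°).
Converting: φ₁ = 1.061439 rad, θ = 4.886922 rad.
Destination latitude: φ₂ = arcsin( sin φ₁ cos δ + cos φ₁ sin δ cos θ ) = arcsin(0.681582) = 42.967°.
For the longitude increment, Δλ = atan2( sin θ sin δ cos φ₁, cos δ − sin φ₁ sin φ₂ ) = atan2(-0.336877, 0.117585) = -70.759°.
λ₂ = 40.505° + -70.759° = -30.254°.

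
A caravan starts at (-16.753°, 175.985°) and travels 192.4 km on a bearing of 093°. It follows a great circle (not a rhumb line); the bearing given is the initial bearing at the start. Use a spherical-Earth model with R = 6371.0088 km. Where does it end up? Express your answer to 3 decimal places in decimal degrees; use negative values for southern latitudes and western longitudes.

latitude -16.836°, longitude 177.790°

Angular distance δ = d/R = 192.4 / 6371.0088 = 0.030199 rad.
With φ₁ = -16.753° = -0.292395 rad and θ = 93° = 1.623156 rad:
Destination latitude: φ₂ = arcsin( sin φ₁ cos δ + cos φ₁ sin δ cos θ ) = arcsin(-0.289628) = -16.836°.
For the longitude increment, Δλ = atan2( sin θ sin δ cos φ₁, cos δ − sin φ₁ sin φ₂ ) = atan2(0.028874, 0.916060) = 1.805°.
λ₂ = λ₁ + Δλ = 177.790°.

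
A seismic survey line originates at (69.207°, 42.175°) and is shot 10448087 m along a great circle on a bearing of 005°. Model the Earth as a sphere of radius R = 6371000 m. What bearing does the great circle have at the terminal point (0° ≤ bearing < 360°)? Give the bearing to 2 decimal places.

δ = 10448087/6371000 = 1.639945 rad (93.9619°).
Start latitude φ₁ = 1.207890 rad; initial bearing θ = 0.087266 rad.
sin φ₂ = sin φ₁ cos δ + cos φ₁ sin δ cos θ = (0.934869)(-0.069093) + (0.354993)(0.997610)(0.996195) = 0.288204
φ₂ = asin(0.288204) = 0.292350 rad = 16.750°.
Δλ = atan2( sin θ sin δ cos φ₁ , cos δ − sin φ₁ sin φ₂ ) = atan2(0.030866, -0.338526) = 3.050667 rad = 174.790°.
λ₂ = 42.175° + 174.790° = 216.965°, normalized to (−180°, 180°] → -143.035°.
The forward bearing on arrival equals the back-azimuth from the destination plus 180°.
Back-azimuth from P₂ (16.75°, -143.03°) to P₁ (69.21°, 42.17°), with Δλ' = λ₁ − λ₂ = 185.21°: atan2( sin Δλ' cos φ₁ , cos φ₂ sin φ₁ − sin φ₂ cos φ₁ cos Δλ' ) = 358.15°.
Final bearing = (358.15° + 180°) mod 360° = 178.15°.

final bearing 178.15°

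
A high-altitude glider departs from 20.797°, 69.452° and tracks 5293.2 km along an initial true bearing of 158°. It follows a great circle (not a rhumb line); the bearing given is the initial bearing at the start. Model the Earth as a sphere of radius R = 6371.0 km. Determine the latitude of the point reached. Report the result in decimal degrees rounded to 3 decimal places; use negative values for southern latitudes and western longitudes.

latitude -23.622°

Angular distance δ = d/R = 5293.2 / 6371 = 0.830827 rad.
Start latitude φ₁ = 0.362976 rad; initial bearing θ = 2.757620 rad.
Destination latitude: φ₂ = arcsin( sin φ₁ cos δ + cos φ₁ sin δ cos θ ) = arcsin(-0.400699) = -23.622°.
For the longitude increment, Δλ = atan2( sin θ sin δ cos φ₁, cos δ − sin φ₁ sin φ₂ ) = atan2(0.258618, 0.816537) = 17.574°.
λ₂ = λ₁ + Δλ = 87.026°.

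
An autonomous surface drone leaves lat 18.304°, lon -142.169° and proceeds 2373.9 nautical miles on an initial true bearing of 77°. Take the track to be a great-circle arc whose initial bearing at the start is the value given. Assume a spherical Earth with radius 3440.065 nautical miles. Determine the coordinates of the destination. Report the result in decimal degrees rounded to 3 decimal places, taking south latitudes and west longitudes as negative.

latitude 22.220°, longitude -100.099°

δ = 2373.9/3440.065 = 0.690074 rad (39.5383°).
Converting: φ₁ = 0.319465 rad, θ = 1.343904 rad.
Destination latitude: φ₂ = arcsin( sin φ₁ cos δ + cos φ₁ sin δ cos θ ) = arcsin(0.378159) = 22.220°.
Δλ = atan2( sin θ sin δ cos φ₁ , cos δ − sin φ₁ sin φ₂ ) = atan2(0.588895, 0.652435) = 0.734256 rad = 42.070°.
Hence λ₂ = -142.169° + 42.070° = -100.099°.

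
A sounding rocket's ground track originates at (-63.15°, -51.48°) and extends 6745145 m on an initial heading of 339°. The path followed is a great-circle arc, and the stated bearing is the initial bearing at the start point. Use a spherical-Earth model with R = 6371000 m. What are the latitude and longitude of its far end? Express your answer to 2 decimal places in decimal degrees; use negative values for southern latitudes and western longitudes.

Angular distance δ = d/R = 6745145 / 6371000 = 1.058726 rad.
With φ₁ = -63.15° = -1.102175 rad and θ = 339° = 5.916666 rad:
sin φ₂ = sin φ₁ cos δ + cos φ₁ sin δ cos θ = (-0.892192)(0.489983) + (0.451656)(0.871732)(0.933580) = -0.069586
φ₂ = asin(-0.069586) = -0.069643 rad = -3.99°.
For the longitude increment, Δλ = atan2( sin θ sin δ cos φ₁, cos δ − sin φ₁ sin φ₂ ) = atan2(-0.141098, 0.427898) = -18.25°.
Hence λ₂ = -51.48° + -18.25° = -69.73°.

latitude -3.99°, longitude -69.73°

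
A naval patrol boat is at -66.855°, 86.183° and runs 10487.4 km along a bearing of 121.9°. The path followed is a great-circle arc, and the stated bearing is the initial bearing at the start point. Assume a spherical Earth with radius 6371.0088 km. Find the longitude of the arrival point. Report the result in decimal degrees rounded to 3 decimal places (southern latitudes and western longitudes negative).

longitude -152.547°

The arc subtends δ = 10487.4/6371.0088 = 1.646113 rad at the centre.
Start latitude φ₁ = -1.166840 rad; initial bearing θ = 2.127556 rad.
sin φ₂ = sin φ₁ cos δ + cos φ₁ sin δ cos θ = (-0.919513)(-0.075245) + (0.393059)(0.997165)(-0.528438) = -0.137930
φ₂ = asin(-0.137930) = -0.138371 rad = -7.928°.
Then Δλ = atan2(0.332750, -0.202074) = 2.116554 rad, from sin θ sin δ cos φ₁ over cos δ − sin φ₁ sin φ₂.
λ₂ = 86.183° + 121.270° = 207.453°, normalized to (−180°, 180°] → -152.547°.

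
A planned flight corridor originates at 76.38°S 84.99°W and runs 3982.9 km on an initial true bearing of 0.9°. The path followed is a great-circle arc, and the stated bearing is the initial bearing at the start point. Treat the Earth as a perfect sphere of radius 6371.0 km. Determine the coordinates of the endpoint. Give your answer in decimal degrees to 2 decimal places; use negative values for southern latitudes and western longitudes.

δ = 3982.9/6371 = 0.625161 rad (35.8191°).
With φ₁ = -76.38° = -1.333082 rad and θ = 0.9° = 0.015708 rad:
Destination latitude: φ₂ = arcsin( sin φ₁ cos δ + cos φ₁ sin δ cos θ ) = arcsin(-0.650273) = -40.56°.
Then Δλ = atan2(0.002165, 0.178882) = 0.012100 rad, from sin θ sin δ cos φ₁ over cos δ − sin φ₁ sin φ₂.
Hence λ₂ = -84.99° + 0.69° = -84.30°.

latitude -40.56°, longitude -84.30°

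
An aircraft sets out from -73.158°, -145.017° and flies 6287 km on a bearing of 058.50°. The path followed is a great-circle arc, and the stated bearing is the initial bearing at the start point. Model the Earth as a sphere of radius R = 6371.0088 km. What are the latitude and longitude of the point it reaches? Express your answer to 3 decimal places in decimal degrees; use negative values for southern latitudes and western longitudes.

The arc subtends δ = 6287/6371.0088 = 0.986814 rad at the centre.
With φ₁ = -73.158° = -1.276848 rad and θ = 58.5° = 1.021018 rad:
Destination latitude: φ₂ = arcsin( sin φ₁ cos δ + cos φ₁ sin δ cos θ ) = arcsin(-0.401405) = -23.666°.
For the longitude increment, Δλ = atan2( sin θ sin δ cos φ₁, cos δ − sin φ₁ sin φ₂ ) = atan2(0.206098, 0.167163) = 50.955°.
λ₂ = λ₁ + Δλ = -94.062°.

latitude -23.666°, longitude -94.062°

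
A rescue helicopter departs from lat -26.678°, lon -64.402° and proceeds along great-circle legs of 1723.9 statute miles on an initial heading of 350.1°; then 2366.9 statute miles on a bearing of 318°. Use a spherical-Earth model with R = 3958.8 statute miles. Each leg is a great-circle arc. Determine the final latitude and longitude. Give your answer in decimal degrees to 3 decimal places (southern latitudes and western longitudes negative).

latitude 22.860°, longitude -92.690°

Apply the spherical direct solution leg by leg, carrying full precision between legs.
Leg 1: from (-26.678°, -64.402°), δ = 1723.9/3958.8 = 0.435460 rad, θ = 350.1° → φ = -2.050°, λ = -68.564°.
Leg 2: from (-2.050°, -68.564°), δ = 2366.9/3958.8 = 0.597883 rad, θ = 318° → φ = 22.860°, λ = -92.690°.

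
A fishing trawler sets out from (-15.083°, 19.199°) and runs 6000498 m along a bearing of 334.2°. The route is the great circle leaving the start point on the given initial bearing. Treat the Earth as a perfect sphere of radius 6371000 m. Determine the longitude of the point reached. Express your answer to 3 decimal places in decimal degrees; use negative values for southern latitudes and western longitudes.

Central angle δ = d/R = 0.941846 rad.
Start latitude φ₁ = -0.263248 rad; initial bearing θ = 5.832890 rad.
sin φ₂ = sin φ₁ cos δ + cos φ₁ sin δ cos θ = (-0.260218)(0.588297) + (0.965550)(0.808645)(0.900319) = 0.549872
φ₂ = asin(0.549872) = 0.582211 rad = 33.358°.
Then Δλ = atan2(-0.339823, 0.731383) = -0.434954 rad, from sin θ sin δ cos φ₁ over cos δ − sin φ₁ sin φ₂.
Hence λ₂ = 19.199° + -24.921° = -5.722°.

longitude -5.722°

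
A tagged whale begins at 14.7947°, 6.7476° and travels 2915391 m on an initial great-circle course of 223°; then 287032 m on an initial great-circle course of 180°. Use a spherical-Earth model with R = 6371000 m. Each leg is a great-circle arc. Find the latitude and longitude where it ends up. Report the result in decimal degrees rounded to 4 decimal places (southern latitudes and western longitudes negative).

latitude -7.3605°, longitude -10.8517°

Apply the spherical direct solution leg by leg, carrying full precision between legs.
Leg 1: from (14.7947°, 6.7476°), δ = 2915391/6371000 = 0.457603 rad, θ = 223° → φ = -4.7792°, λ = -10.8517°.
Leg 2: from (-4.7792°, -10.8517°), δ = 287032/6371000 = 0.045053 rad, θ = 180° → φ = -7.3605°, λ = -10.8517°.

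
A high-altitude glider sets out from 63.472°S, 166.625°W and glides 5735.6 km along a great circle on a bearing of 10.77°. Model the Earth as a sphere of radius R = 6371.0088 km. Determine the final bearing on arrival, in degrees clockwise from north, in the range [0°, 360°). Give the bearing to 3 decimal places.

final bearing 4.899°

Angular distance δ = d/R = 5735.6 / 6371.0088 = 0.900266 rad.
Converting: φ₁ = -1.107795 rad, θ = 0.187972 rad.
Applying the spherical law of cosines for sides, sin φ₂ = sin φ₁ cos δ + cos φ₁ sin δ cos θ = -0.212207, so φ₂ = -12.252°.
Then Δλ = atan2(0.065391, 0.431537) = 0.150387 rad, from sin θ sin δ cos φ₁ over cos δ − sin φ₁ sin φ₂.
Hence λ₂ = -166.625° + 8.617° = -158.008°.
The forward bearing on arrival equals the back-azimuth from the destination plus 180°.
Back-azimuth from P₂ (-12.252°, -158.008°) to P₁ (-63.472°, -166.625°), with Δλ' = λ₁ − λ₂ = -8.617°: atan2( sin Δλ' cos φ₁ , cos φ₂ sin φ₁ − sin φ₂ cos φ₁ cos Δλ' ) = 184.899°.
Final bearing = (184.899° + 180°) mod 360° = 4.899°.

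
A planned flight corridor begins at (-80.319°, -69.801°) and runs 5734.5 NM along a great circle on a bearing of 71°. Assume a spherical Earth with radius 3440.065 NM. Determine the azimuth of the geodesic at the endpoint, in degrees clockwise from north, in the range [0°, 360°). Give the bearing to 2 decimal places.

δ = 5734.5/3440.065 = 1.666974 rad (95.5106°).
Converting: φ₁ = -1.401831 rad, θ = 1.239184 rad.
sin φ₂ = sin φ₁ cos δ + cos φ₁ sin δ cos θ = (-0.985759)(-0.096030) + (0.168162)(0.995378)(0.325568) = 0.149158
φ₂ = asin(0.149158) = 0.149716 rad = 8.578°.
Δλ = atan2( sin θ sin δ cos φ₁ , cos δ − sin φ₁ sin φ₂ ) = atan2(0.158266, 0.051004) = 1.259039 rad = 72.138°.
λ₂ = λ₁ + Δλ = 2.337°.
The forward bearing on arrival equals the back-azimuth from the destination plus 180°.
Back-azimuth from P₂ (8.58°, 2.34°) to P₁ (-80.32°, -69.80°), with Δλ' = λ₁ − λ₂ = -72.14°: atan2( sin Δλ' cos φ₁ , cos φ₂ sin φ₁ − sin φ₂ cos φ₁ cos Δλ' ) = 189.25°.
Final bearing = (189.25° + 180°) mod 360° = 9.25°.

final bearing 9.25°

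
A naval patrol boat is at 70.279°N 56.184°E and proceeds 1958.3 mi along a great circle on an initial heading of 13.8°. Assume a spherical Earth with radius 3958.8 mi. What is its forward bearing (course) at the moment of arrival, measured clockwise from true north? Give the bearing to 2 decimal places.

final bearing 153.07°

Central angle δ = d/R = 0.494670 rad.
Converting: φ₁ = 1.226600 rad, θ = 0.240855 rad.
Destination latitude: φ₂ = arcsin( sin φ₁ cos δ + cos φ₁ sin δ cos θ ) = arcsin(0.984076) = 79.761°.
Then Δλ = atan2(0.038212, -0.046232) = 2.450876 rad, from sin θ sin δ cos φ₁ over cos δ − sin φ₁ sin φ₂.
λ₂ = 56.184° + 140.425° = 196.609°, normalized to (−180°, 180°] → -163.391°.
The forward bearing on arrival equals the back-azimuth from the destination plus 180°.
Back-azimuth from P₂ (79.76°, -163.39°) to P₁ (70.28°, 56.18°), with Δλ' = λ₁ − λ₂ = 219.58°: atan2( sin Δλ' cos φ₁ , cos φ₂ sin φ₁ − sin φ₂ cos φ₁ cos Δλ' ) = 333.07°.
Final bearing = (333.07° + 180°) mod 360° = 153.07°.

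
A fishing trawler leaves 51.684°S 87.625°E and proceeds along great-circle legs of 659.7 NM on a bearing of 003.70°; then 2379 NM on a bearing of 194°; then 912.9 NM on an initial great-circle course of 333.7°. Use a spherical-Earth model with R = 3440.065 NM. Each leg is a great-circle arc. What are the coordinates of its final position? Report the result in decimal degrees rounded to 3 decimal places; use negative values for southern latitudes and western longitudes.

latitude -61.845°, longitude 33.727°

Apply the spherical direct solution leg by leg, carrying full precision between legs.
Leg 1: from (-51.684°, 87.625°), δ = 659.7/3440.065 = 0.191770 rad, θ = 3.7° → φ = -40.715°, λ = 88.555°.
Leg 2: from (-40.715°, 88.555°), δ = 2379/3440.065 = 0.691557 rad, θ = 194° → φ = -76.278°, λ = 47.983°.
Leg 3: from (-76.278°, 47.983°), δ = 912.9/3440.065 = 0.265373 rad, θ = 333.7° → φ = -61.845°, λ = 33.727°.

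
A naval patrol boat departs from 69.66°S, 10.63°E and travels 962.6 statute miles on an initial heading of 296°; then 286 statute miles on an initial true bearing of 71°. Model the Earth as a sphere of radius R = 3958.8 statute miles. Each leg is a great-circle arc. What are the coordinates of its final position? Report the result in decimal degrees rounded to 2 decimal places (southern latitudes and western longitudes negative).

latitude -59.28°, longitude -8.07°

Apply the spherical direct solution leg by leg, carrying full precision between legs.
Leg 1: from (-69.66°, 10.63°), δ = 962.6/3958.8 = 0.243154 rad, θ = 296° → φ = -60.85°, λ = -15.75°.
Leg 2: from (-60.85°, -15.75°), δ = 286/3958.8 = 0.072244 rad, θ = 71° → φ = -59.28°, λ = -8.07°.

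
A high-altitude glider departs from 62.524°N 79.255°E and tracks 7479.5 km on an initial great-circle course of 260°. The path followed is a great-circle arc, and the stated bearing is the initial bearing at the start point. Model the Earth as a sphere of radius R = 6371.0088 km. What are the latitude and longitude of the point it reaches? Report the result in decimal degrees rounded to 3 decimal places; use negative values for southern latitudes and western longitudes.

δ = 7479.5/6371.0088 = 1.173990 rad (67.2647°).
Converting: φ₁ = 1.091250 rad, θ = 4.537856 rad.
sin φ₂ = sin φ₁ cos δ + cos φ₁ sin δ cos θ = (0.887204)(0.386475) + (0.461377)(0.922300)(-0.173648) = 0.268990
φ₂ = asin(0.268990) = 0.272344 rad = 15.604°.
Δλ = atan2( sin θ sin δ cos φ₁ , cos δ − sin φ₁ sin φ₂ ) = atan2(-0.419063, 0.147826) = -1.231671 rad = -70.570°.
Hence λ₂ = 79.255° + -70.570° = 8.685°.

latitude 15.604°, longitude 8.685°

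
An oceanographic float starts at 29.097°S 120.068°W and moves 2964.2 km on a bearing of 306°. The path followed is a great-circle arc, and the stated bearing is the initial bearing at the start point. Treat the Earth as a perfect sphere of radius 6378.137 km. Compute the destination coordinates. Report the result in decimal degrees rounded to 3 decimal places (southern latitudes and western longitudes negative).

latitude -11.801°, longitude -141.810°

Angular distance δ = d/R = 2964.2 / 6378.137 = 0.464744 rad.
Converting: φ₁ = -0.507838 rad, θ = 5.340708 rad.
Applying the spherical law of cosines for sides, sin φ₂ = sin φ₁ cos δ + cos φ₁ sin δ cos θ = -0.204517, so φ₂ = -11.801°.
For the longitude increment, Δλ = atan2( sin θ sin δ cos φ₁, cos δ − sin φ₁ sin φ₂ ) = atan2(-0.316836, 0.794482) = -21.742°.
λ₂ = λ₁ + Δλ = -141.810°.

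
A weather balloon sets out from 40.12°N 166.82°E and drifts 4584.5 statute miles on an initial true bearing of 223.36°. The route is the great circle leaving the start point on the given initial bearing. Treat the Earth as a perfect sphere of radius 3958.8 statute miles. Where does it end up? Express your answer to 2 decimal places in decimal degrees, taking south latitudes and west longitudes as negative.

latitude -14.53°, longitude 126.30°

Central angle δ = d/R = 1.158053 rad.
With φ₁ = 40.12° = 0.700226 rad and θ = 223.36° = 3.898367 rad:
Applying the spherical law of cosines for sides, sin φ₂ = sin φ₁ cos δ + cos φ₁ sin δ cos θ = -0.250807, so φ₂ = -14.53°.
For the longitude increment, Δλ = atan2( sin θ sin δ cos φ₁, cos δ − sin φ₁ sin φ₂ ) = atan2(-0.480936, 0.562741) = -40.52°.
λ₂ = 166.82° + -40.52° = 126.30°.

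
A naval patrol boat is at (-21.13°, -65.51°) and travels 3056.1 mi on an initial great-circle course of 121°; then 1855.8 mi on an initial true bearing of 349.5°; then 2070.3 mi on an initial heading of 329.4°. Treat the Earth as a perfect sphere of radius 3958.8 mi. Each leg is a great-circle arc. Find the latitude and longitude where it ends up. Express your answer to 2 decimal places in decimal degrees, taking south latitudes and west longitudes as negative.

latitude 15.94°, longitude -37.66°

Apply the spherical direct solution leg by leg, carrying full precision between legs.
Leg 1: from (-21.13°, -65.51°), δ = 3056.1/3958.8 = 0.771976 rad, θ = 121° → φ = -36.40°, λ = -17.54°.
Leg 2: from (-36.40°, -17.54°), δ = 1855.8/3958.8 = 0.468778 rad, θ = 349.5° → φ = -9.89°, λ = -22.33°.
Leg 3: from (-9.89°, -22.33°), δ = 2070.3/3958.8 = 0.522962 rad, θ = 329.4° → φ = 15.94°, λ = -37.66°.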